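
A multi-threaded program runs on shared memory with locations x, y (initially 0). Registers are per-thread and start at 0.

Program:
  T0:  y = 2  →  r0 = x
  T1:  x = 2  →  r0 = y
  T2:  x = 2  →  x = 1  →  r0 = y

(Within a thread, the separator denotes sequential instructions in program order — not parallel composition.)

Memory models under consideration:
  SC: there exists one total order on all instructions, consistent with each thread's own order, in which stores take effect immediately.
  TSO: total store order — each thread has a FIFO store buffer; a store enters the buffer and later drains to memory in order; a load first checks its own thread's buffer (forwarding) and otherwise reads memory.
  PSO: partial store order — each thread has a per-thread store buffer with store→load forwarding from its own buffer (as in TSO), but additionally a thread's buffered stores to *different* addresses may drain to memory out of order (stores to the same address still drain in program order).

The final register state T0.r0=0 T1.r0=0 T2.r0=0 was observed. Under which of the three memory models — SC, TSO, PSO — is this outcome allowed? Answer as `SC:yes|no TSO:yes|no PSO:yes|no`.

outcome vector order: (T0.r0,T1.r0,T2.r0)
under SC → 0/2/2 1/0/0 1/0/2 1/2/0 1/2/2 2/0/0 2/0/2 2/2/0 2/2/2
under TSO → 0/0/0 0/0/2 0/2/0 0/2/2 1/0/0 1/0/2 1/2/0 1/2/2 2/0/0 2/0/2 2/2/0 2/2/2
under PSO → 0/0/0 0/0/2 0/2/0 0/2/2 1/0/0 1/0/2 1/2/0 1/2/2 2/0/0 2/0/2 2/2/0 2/2/2
target 0/0/0 ∈ {TSO,PSO}

SC:no TSO:yes PSO:yes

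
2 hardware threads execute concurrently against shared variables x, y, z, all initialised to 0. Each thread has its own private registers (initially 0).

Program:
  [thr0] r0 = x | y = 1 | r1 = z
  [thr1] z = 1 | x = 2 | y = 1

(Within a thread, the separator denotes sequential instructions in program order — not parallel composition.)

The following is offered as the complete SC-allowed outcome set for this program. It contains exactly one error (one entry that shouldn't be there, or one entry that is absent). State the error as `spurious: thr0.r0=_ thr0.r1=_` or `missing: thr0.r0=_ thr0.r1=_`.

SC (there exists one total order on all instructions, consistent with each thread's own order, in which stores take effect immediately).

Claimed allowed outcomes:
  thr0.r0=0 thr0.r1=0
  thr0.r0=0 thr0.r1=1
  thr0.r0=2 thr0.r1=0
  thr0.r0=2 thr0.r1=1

spurious: thr0.r0=2 thr0.r1=0

outcome vector order: (thr0.r0,thr0.r1)
SC (3): 0/0; 0/1; 2/1
claimed∖SC = {2/0}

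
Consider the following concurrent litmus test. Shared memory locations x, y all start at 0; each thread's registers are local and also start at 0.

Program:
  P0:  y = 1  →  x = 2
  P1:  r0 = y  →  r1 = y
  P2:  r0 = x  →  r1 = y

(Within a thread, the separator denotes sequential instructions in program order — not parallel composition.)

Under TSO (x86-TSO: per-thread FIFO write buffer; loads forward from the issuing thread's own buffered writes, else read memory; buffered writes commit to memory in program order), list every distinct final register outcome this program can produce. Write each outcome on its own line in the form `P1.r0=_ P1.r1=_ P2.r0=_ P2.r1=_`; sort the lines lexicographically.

P1.r0=0 P1.r1=0 P2.r0=0 P2.r1=0
P1.r0=0 P1.r1=0 P2.r0=0 P2.r1=1
P1.r0=0 P1.r1=0 P2.r0=2 P2.r1=1
P1.r0=0 P1.r1=1 P2.r0=0 P2.r1=0
P1.r0=0 P1.r1=1 P2.r0=0 P2.r1=1
P1.r0=0 P1.r1=1 P2.r0=2 P2.r1=1
P1.r0=1 P1.r1=1 P2.r0=0 P2.r1=0
P1.r0=1 P1.r1=1 P2.r0=0 P2.r1=1
P1.r0=1 P1.r1=1 P2.r0=2 P2.r1=1

outcome vector order: (P1.r0,P1.r1,P2.r0,P2.r1)
|TSO outcomes| = 9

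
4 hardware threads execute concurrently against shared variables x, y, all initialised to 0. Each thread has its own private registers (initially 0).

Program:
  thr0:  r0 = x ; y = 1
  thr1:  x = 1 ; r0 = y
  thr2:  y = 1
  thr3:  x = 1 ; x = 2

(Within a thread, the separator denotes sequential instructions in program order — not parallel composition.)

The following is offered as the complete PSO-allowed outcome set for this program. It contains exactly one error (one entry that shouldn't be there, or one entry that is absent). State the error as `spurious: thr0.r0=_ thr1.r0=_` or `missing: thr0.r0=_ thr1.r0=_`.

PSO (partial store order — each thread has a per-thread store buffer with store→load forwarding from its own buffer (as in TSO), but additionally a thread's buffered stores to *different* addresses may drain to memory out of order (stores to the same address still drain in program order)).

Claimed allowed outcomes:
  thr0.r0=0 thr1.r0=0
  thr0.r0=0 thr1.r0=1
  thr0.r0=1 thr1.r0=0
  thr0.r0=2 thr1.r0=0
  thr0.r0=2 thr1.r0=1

outcome vector order: (thr0.r0,thr1.r0)
under PSO → 0/0, 0/1, 1/0, 1/1, 2/0, 2/1
PSO∖claimed = {1/1}

missing: thr0.r0=1 thr1.r0=1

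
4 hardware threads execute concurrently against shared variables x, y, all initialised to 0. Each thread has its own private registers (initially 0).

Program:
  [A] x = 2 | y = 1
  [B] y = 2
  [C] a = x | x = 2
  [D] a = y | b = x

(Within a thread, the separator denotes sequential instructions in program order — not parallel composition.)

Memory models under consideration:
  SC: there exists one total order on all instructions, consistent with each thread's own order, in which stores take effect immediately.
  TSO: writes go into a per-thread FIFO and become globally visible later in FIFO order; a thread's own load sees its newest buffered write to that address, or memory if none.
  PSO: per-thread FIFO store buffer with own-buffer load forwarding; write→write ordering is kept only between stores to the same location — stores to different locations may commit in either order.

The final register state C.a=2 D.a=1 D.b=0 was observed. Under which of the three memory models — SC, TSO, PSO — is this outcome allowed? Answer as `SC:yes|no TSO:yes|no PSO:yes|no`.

outcome vector order: (C.a,D.a,D.b)
[SC] allowed = {<0 0 0> <0 0 2> <0 1 2> <0 2 0> <0 2 2> <2 0 0> <2 0 2> <2 1 2> <2 2 0> <2 2 2>}
[TSO] allowed = {<0 0 0> <0 0 2> <0 1 2> <0 2 0> <0 2 2> <2 0 0> <2 0 2> <2 1 2> <2 2 0> <2 2 2>}
[PSO] allowed = {<0 0 0> <0 0 2> <0 1 0> <0 1 2> <0 2 0> <0 2 2> <2 0 0> <2 0 2> <2 1 0> <2 1 2> <2 2 0> <2 2 2>}
target <2 1 0> ∈ {PSO}

SC:no TSO:no PSO:yes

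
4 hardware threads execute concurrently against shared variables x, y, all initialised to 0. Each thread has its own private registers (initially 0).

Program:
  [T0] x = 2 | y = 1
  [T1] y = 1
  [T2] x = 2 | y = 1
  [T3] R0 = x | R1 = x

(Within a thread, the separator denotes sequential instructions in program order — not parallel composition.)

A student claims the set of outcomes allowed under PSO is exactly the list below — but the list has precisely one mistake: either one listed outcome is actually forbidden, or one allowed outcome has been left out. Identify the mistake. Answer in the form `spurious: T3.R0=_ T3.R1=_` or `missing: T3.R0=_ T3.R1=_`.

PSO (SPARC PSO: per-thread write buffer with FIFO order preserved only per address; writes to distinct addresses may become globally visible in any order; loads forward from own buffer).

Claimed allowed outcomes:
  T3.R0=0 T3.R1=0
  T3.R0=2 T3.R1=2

outcome vector order: (T3.R0,T3.R1)
PSO: 3 outcomes — {<0 0> <0 2> <2 2>}
PSO∖claimed = {<0 2>}

missing: T3.R0=0 T3.R1=2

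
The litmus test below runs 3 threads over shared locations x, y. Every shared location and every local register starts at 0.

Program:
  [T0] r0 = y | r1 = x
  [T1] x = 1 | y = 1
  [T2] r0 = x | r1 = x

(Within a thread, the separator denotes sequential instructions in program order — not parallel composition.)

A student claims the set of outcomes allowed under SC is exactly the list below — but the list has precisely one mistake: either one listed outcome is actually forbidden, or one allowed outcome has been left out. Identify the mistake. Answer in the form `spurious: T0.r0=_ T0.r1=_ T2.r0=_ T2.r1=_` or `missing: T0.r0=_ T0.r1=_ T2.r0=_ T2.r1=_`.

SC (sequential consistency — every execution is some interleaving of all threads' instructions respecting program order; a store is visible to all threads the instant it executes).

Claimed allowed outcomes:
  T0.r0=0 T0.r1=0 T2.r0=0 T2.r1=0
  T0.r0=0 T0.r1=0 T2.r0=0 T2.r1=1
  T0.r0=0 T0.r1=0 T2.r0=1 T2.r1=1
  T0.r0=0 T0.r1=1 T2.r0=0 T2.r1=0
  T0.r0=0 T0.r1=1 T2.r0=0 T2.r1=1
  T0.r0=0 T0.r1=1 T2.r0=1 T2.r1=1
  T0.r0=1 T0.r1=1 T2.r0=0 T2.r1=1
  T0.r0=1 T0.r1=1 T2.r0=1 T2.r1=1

missing: T0.r0=1 T0.r1=1 T2.r0=0 T2.r1=0

outcome vector order: (T0.r0,T0.r1,T2.r0,T2.r1)
SC (9): (0,0,0,0); (0,0,0,1); (0,0,1,1); (0,1,0,0); (0,1,0,1); (0,1,1,1); (1,1,0,0); (1,1,0,1); (1,1,1,1)
SC∖claimed = {(1,1,0,0)}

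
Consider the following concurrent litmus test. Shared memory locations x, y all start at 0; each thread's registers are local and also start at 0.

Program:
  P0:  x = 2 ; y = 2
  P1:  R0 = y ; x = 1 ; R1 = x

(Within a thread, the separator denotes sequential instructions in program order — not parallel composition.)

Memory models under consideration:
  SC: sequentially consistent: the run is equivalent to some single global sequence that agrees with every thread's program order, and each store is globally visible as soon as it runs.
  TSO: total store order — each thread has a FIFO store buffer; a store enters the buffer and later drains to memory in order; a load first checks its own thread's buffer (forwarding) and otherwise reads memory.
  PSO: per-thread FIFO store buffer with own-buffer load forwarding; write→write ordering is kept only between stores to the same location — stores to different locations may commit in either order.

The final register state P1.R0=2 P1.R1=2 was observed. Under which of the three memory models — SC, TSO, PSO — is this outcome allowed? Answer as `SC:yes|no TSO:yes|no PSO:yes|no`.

outcome vector order: (P1.R0,P1.R1)
SC (3): 0/1, 0/2, 2/1
TSO (3): 0/1, 0/2, 2/1
PSO (4): 0/1, 0/2, 2/1, 2/2
target 2/2 ∈ {PSO}

SC:no TSO:no PSO:yes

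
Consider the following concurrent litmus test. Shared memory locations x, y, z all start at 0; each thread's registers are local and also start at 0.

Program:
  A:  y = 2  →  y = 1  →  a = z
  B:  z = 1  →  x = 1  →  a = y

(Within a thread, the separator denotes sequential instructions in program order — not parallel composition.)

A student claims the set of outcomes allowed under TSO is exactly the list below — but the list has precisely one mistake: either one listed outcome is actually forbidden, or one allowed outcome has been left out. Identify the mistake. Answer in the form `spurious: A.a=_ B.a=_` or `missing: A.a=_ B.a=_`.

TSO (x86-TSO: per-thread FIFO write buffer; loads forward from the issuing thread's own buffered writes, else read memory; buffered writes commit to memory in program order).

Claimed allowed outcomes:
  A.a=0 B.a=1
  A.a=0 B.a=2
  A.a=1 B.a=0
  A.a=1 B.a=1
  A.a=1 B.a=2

outcome vector order: (A.a,B.a)
TSO (6): 0/0; 0/1; 0/2; 1/0; 1/1; 1/2
TSO∖claimed = {0/0}

missing: A.a=0 B.a=0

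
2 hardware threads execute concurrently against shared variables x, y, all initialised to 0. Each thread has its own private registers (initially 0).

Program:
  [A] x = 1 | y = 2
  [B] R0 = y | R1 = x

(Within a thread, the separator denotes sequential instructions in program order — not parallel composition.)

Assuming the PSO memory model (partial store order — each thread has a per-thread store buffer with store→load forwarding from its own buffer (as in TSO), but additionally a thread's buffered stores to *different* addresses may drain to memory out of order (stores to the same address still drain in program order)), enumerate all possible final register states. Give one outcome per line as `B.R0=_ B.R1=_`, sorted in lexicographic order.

B.R0=0 B.R1=0
B.R0=0 B.R1=1
B.R0=2 B.R1=0
B.R0=2 B.R1=1

outcome vector order: (B.R0,B.R1)
|PSO outcomes| = 4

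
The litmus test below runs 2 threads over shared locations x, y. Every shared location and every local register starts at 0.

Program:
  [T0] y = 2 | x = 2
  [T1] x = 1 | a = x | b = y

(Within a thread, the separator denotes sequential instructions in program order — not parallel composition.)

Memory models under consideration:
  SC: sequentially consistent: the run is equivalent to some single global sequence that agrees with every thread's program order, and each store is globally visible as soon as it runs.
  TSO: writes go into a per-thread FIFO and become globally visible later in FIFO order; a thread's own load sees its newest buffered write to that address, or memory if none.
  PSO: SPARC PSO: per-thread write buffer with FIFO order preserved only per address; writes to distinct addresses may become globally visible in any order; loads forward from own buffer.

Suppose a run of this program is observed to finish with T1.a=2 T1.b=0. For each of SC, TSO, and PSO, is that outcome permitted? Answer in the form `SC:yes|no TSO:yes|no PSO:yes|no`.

outcome vector order: (T1.a,T1.b)
[SC] allowed = {<1 0> <1 2> <2 2>}
[TSO] allowed = {<1 0> <1 2> <2 2>}
[PSO] allowed = {<1 0> <1 2> <2 0> <2 2>}
target <2 0> ∈ {PSO}

SC:no TSO:no PSO:yes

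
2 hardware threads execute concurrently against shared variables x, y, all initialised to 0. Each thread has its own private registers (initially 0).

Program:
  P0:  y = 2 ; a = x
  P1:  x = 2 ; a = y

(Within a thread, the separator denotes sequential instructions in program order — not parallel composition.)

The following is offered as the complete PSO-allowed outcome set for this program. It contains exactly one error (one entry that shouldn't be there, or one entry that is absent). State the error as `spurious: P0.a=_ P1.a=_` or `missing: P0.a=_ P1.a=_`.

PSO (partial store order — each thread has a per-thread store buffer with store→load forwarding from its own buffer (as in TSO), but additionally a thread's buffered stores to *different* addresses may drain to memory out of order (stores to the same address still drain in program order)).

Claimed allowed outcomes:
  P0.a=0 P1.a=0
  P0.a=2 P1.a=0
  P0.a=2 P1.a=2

missing: P0.a=0 P1.a=2

outcome vector order: (P0.a,P1.a)
under PSO → 00 02 20 22
PSO∖claimed = {02}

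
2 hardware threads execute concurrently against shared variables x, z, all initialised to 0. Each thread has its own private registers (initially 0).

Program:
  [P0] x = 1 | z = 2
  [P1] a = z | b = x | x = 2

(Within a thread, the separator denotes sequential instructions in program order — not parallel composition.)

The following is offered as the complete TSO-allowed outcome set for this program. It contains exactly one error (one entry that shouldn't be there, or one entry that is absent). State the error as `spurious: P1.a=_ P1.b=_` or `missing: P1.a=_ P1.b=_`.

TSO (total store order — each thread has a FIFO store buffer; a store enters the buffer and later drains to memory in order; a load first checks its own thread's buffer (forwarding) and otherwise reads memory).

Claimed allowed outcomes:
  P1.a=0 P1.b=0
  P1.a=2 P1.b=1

outcome vector order: (P1.a,P1.b)
[TSO] allowed = {0/0, 0/1, 2/1}
TSO∖claimed = {0/1}

missing: P1.a=0 P1.b=1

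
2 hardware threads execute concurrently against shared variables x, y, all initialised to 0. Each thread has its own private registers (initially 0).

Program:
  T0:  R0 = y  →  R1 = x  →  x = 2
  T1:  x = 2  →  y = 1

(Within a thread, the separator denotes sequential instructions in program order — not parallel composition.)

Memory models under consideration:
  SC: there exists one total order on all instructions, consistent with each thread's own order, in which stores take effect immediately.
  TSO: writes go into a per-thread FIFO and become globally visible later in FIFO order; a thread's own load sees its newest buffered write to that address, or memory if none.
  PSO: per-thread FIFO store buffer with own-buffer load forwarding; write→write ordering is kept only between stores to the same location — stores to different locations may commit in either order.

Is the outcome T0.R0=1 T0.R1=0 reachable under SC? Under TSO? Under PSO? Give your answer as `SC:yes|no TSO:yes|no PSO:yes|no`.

SC:no TSO:no PSO:yes

outcome vector order: (T0.R0,T0.R1)
SC: 3 outcomes — {0/0; 0/2; 1/2}
TSO: 3 outcomes — {0/0; 0/2; 1/2}
PSO: 4 outcomes — {0/0; 0/2; 1/0; 1/2}
target 1/0 ∈ {PSO}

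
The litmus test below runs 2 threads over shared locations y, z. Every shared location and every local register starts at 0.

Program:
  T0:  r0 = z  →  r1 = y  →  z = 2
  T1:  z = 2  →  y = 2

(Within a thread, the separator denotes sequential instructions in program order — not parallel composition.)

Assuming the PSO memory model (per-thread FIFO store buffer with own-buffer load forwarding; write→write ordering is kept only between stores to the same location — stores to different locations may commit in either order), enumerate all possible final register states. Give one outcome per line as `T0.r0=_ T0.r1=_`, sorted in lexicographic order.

outcome vector order: (T0.r0,T0.r1)
|PSO outcomes| = 4

T0.r0=0 T0.r1=0
T0.r0=0 T0.r1=2
T0.r0=2 T0.r1=0
T0.r0=2 T0.r1=2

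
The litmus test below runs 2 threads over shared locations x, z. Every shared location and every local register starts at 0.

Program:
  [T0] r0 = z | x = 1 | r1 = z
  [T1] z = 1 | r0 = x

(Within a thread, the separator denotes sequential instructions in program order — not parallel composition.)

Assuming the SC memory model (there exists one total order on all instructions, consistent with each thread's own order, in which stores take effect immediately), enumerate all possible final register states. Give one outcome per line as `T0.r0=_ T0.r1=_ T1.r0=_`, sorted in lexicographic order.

outcome vector order: (T0.r0,T0.r1,T1.r0)
|SC outcomes| = 5

T0.r0=0 T0.r1=0 T1.r0=1
T0.r0=0 T0.r1=1 T1.r0=0
T0.r0=0 T0.r1=1 T1.r0=1
T0.r0=1 T0.r1=1 T1.r0=0
T0.r0=1 T0.r1=1 T1.r0=1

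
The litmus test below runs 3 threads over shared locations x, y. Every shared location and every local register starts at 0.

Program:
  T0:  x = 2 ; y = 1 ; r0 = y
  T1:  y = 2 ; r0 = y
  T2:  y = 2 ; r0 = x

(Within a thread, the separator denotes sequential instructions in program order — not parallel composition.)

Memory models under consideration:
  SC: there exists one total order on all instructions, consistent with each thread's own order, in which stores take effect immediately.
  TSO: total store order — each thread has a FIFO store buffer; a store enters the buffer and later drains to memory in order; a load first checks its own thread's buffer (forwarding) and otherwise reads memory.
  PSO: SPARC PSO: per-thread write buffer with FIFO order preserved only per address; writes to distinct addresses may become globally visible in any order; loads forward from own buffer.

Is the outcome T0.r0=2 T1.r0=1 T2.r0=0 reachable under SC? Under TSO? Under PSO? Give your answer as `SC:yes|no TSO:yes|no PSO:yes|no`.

SC:no TSO:yes PSO:yes

outcome vector order: (T0.r0,T1.r0,T2.r0)
SC: 7 outcomes — {(1,1,0); (1,1,2); (1,2,0); (1,2,2); (2,1,2); (2,2,0); (2,2,2)}
TSO: 8 outcomes — {(1,1,0); (1,1,2); (1,2,0); (1,2,2); (2,1,0); (2,1,2); (2,2,0); (2,2,2)}
PSO: 8 outcomes — {(1,1,0); (1,1,2); (1,2,0); (1,2,2); (2,1,0); (2,1,2); (2,2,0); (2,2,2)}
target (2,1,0) ∈ {TSO,PSO}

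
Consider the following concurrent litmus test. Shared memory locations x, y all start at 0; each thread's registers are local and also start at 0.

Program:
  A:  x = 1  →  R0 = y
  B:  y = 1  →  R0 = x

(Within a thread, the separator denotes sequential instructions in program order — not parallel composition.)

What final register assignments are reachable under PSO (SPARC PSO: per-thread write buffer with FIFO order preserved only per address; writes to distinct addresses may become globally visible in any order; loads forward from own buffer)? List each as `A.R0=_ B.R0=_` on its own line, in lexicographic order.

outcome vector order: (A.R0,B.R0)
|PSO outcomes| = 4

A.R0=0 B.R0=0
A.R0=0 B.R0=1
A.R0=1 B.R0=0
A.R0=1 B.R0=1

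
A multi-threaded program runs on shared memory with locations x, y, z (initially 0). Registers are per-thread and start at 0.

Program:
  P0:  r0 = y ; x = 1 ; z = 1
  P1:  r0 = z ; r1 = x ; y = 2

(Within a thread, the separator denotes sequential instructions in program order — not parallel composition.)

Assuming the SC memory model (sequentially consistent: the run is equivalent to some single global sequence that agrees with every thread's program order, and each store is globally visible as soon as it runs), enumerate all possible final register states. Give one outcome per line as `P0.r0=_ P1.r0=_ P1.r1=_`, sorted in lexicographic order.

outcome vector order: (P0.r0,P1.r0,P1.r1)
|SC outcomes| = 4

P0.r0=0 P1.r0=0 P1.r1=0
P0.r0=0 P1.r0=0 P1.r1=1
P0.r0=0 P1.r0=1 P1.r1=1
P0.r0=2 P1.r0=0 P1.r1=0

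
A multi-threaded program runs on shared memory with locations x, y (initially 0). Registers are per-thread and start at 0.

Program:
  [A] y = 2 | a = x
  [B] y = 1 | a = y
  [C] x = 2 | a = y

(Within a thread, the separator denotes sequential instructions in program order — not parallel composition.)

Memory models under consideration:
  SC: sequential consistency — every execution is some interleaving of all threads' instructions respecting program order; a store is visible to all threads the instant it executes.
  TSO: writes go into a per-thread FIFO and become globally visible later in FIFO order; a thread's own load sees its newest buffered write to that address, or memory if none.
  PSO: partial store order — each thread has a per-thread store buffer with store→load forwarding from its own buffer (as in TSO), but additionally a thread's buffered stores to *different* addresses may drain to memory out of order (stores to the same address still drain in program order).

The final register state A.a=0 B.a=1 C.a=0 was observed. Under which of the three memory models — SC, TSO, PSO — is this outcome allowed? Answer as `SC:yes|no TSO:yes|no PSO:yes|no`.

outcome vector order: (A.a,B.a,C.a)
SC (9): <0 1 1>; <0 1 2>; <0 2 2>; <2 1 0>; <2 1 1>; <2 1 2>; <2 2 0>; <2 2 1>; <2 2 2>
TSO (12): <0 1 0>; <0 1 1>; <0 1 2>; <0 2 0>; <0 2 1>; <0 2 2>; <2 1 0>; <2 1 1>; <2 1 2>; <2 2 0>; <2 2 1>; <2 2 2>
PSO (12): <0 1 0>; <0 1 1>; <0 1 2>; <0 2 0>; <0 2 1>; <0 2 2>; <2 1 0>; <2 1 1>; <2 1 2>; <2 2 0>; <2 2 1>; <2 2 2>
target <0 1 0> ∈ {TSO,PSO}

SC:no TSO:yes PSO:yes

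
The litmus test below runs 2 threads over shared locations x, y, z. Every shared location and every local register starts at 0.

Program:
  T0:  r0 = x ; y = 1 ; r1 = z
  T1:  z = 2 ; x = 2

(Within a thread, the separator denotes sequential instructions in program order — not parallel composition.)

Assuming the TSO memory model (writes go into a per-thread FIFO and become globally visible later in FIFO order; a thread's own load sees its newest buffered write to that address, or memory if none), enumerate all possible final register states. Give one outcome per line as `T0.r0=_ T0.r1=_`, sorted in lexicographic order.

T0.r0=0 T0.r1=0
T0.r0=0 T0.r1=2
T0.r0=2 T0.r1=2

outcome vector order: (T0.r0,T0.r1)
|TSO outcomes| = 3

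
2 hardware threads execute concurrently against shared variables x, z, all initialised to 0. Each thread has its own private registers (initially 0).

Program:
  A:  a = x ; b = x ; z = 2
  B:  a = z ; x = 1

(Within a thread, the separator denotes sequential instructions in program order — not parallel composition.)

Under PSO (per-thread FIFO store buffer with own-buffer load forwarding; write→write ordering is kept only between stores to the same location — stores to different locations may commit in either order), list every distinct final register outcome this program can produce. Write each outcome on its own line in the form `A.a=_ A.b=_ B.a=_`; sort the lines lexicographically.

outcome vector order: (A.a,A.b,B.a)
|PSO outcomes| = 4

A.a=0 A.b=0 B.a=0
A.a=0 A.b=0 B.a=2
A.a=0 A.b=1 B.a=0
A.a=1 A.b=1 B.a=0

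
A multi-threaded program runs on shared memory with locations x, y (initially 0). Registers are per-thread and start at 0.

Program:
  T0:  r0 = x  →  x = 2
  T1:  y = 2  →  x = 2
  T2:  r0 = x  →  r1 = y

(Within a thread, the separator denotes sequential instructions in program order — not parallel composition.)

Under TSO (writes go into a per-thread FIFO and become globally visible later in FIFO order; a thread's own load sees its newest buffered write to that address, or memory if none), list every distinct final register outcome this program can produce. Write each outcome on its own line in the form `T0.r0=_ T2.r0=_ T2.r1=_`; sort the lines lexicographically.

outcome vector order: (T0.r0,T2.r0,T2.r1)
|TSO outcomes| = 7

T0.r0=0 T2.r0=0 T2.r1=0
T0.r0=0 T2.r0=0 T2.r1=2
T0.r0=0 T2.r0=2 T2.r1=0
T0.r0=0 T2.r0=2 T2.r1=2
T0.r0=2 T2.r0=0 T2.r1=0
T0.r0=2 T2.r0=0 T2.r1=2
T0.r0=2 T2.r0=2 T2.r1=2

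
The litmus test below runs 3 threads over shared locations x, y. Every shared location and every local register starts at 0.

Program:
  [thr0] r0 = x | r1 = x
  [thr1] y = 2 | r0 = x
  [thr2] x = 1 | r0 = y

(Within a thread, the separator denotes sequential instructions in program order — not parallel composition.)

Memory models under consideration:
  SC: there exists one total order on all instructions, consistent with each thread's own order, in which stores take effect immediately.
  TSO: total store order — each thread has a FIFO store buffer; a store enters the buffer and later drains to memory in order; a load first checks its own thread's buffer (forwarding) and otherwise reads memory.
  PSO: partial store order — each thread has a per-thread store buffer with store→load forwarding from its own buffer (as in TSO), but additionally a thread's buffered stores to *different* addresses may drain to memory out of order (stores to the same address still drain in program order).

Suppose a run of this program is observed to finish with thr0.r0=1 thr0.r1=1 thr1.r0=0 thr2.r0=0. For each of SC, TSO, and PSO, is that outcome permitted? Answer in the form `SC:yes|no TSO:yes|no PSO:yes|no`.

outcome vector order: (thr0.r0,thr0.r1,thr1.r0,thr2.r0)
under SC → 0/0/0/2 0/0/1/0 0/0/1/2 0/1/0/2 0/1/1/0 0/1/1/2 1/1/0/2 1/1/1/0 1/1/1/2
under TSO → 0/0/0/0 0/0/0/2 0/0/1/0 0/0/1/2 0/1/0/0 0/1/0/2 0/1/1/0 0/1/1/2 1/1/0/0 1/1/0/2 1/1/1/0 1/1/1/2
under PSO → 0/0/0/0 0/0/0/2 0/0/1/0 0/0/1/2 0/1/0/0 0/1/0/2 0/1/1/0 0/1/1/2 1/1/0/0 1/1/0/2 1/1/1/0 1/1/1/2
target 1/1/0/0 ∈ {TSO,PSO}

SC:no TSO:yes PSO:yes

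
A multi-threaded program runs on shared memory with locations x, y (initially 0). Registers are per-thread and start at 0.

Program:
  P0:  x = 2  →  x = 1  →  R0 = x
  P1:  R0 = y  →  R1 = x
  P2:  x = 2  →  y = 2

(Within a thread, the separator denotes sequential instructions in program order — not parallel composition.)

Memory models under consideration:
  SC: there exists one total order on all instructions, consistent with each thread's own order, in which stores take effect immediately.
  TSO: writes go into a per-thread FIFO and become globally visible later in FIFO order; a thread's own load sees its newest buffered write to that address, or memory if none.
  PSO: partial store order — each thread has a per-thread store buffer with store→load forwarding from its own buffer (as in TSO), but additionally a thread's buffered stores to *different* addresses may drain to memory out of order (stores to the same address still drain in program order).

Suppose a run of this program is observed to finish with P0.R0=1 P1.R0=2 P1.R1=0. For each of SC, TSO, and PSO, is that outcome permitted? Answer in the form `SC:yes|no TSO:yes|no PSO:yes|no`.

outcome vector order: (P0.R0,P1.R0,P1.R1)
under SC → <1 0 0>; <1 0 1>; <1 0 2>; <1 2 1>; <1 2 2>; <2 0 0>; <2 0 1>; <2 0 2>; <2 2 2>
under TSO → <1 0 0>; <1 0 1>; <1 0 2>; <1 2 1>; <1 2 2>; <2 0 0>; <2 0 1>; <2 0 2>; <2 2 2>
under PSO → <1 0 0>; <1 0 1>; <1 0 2>; <1 2 0>; <1 2 1>; <1 2 2>; <2 0 0>; <2 0 1>; <2 0 2>; <2 2 0>; <2 2 1>; <2 2 2>
target <1 2 0> ∈ {PSO}

SC:no TSO:no PSO:yes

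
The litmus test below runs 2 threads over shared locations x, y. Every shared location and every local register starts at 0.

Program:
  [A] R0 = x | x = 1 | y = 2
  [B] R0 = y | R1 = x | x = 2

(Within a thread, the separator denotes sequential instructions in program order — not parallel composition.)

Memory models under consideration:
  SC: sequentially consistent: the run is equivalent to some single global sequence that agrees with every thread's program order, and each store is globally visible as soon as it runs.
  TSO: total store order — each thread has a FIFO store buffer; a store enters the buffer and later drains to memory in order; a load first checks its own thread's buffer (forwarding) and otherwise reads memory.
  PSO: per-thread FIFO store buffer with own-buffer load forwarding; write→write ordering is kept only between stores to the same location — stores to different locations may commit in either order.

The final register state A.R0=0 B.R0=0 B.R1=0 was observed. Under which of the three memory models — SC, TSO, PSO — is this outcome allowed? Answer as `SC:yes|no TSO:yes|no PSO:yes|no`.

SC:yes TSO:yes PSO:yes

outcome vector order: (A.R0,B.R0,B.R1)
SC (4): (0,0,0); (0,0,1); (0,2,1); (2,0,0)
TSO (4): (0,0,0); (0,0,1); (0,2,1); (2,0,0)
PSO (5): (0,0,0); (0,0,1); (0,2,0); (0,2,1); (2,0,0)
target (0,0,0) ∈ {SC,TSO,PSO}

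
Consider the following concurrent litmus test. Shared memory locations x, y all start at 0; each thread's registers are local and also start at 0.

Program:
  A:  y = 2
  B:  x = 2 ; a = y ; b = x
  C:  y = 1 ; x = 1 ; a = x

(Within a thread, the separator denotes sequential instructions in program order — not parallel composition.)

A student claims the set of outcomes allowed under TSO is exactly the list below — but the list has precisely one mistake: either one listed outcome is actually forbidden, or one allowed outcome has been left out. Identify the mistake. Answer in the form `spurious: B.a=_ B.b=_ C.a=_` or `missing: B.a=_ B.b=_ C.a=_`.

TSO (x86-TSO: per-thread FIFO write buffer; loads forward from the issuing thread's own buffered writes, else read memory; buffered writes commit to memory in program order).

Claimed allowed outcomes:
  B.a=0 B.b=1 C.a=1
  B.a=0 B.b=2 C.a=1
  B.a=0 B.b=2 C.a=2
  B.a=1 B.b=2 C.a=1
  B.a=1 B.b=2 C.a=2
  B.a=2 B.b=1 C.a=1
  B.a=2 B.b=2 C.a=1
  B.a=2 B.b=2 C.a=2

missing: B.a=1 B.b=1 C.a=1

outcome vector order: (B.a,B.b,C.a)
TSO (9): 011, 021, 022, 111, 121, 122, 211, 221, 222
TSO∖claimed = {111}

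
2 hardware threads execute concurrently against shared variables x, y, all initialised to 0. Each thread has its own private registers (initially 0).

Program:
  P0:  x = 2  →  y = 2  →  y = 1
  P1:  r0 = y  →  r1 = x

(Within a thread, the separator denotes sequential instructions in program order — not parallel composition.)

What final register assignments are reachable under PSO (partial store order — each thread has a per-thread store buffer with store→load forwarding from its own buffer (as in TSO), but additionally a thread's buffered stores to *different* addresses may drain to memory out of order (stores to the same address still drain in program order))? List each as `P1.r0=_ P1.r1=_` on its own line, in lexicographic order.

outcome vector order: (P1.r0,P1.r1)
|PSO outcomes| = 6

P1.r0=0 P1.r1=0
P1.r0=0 P1.r1=2
P1.r0=1 P1.r1=0
P1.r0=1 P1.r1=2
P1.r0=2 P1.r1=0
P1.r0=2 P1.r1=2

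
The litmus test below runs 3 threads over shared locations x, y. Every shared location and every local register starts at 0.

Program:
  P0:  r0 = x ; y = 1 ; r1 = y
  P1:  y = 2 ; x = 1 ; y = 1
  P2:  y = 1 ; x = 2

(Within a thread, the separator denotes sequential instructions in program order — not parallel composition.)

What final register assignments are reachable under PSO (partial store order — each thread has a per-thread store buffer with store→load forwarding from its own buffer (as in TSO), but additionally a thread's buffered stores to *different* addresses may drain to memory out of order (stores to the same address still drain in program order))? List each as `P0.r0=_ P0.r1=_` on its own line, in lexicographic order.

P0.r0=0 P0.r1=1
P0.r0=0 P0.r1=2
P0.r0=1 P0.r1=1
P0.r0=1 P0.r1=2
P0.r0=2 P0.r1=1
P0.r0=2 P0.r1=2

outcome vector order: (P0.r0,P0.r1)
|PSO outcomes| = 6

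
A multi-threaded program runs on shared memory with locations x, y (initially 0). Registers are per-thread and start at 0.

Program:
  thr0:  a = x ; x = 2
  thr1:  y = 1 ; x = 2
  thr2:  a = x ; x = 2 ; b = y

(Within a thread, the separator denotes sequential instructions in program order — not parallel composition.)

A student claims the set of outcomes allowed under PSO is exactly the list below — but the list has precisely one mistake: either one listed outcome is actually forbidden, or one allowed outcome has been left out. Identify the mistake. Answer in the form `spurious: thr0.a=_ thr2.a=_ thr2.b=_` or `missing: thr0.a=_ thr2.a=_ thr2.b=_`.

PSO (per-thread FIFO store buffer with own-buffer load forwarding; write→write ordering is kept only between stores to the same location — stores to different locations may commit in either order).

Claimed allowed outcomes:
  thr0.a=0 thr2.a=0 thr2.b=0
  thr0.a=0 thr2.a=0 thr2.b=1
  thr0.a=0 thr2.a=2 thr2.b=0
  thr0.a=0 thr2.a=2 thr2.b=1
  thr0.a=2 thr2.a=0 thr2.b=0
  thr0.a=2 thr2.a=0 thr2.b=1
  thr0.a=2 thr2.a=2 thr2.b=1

outcome vector order: (thr0.a,thr2.a,thr2.b)
PSO (8): <0 0 0>; <0 0 1>; <0 2 0>; <0 2 1>; <2 0 0>; <2 0 1>; <2 2 0>; <2 2 1>
PSO∖claimed = {<2 2 0>}

missing: thr0.a=2 thr2.a=2 thr2.b=0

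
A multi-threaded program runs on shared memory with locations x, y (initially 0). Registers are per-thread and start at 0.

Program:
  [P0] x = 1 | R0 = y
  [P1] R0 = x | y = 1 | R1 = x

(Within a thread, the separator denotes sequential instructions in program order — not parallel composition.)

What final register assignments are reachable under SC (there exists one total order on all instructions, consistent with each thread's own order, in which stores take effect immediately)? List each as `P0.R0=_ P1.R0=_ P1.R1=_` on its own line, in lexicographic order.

outcome vector order: (P0.R0,P1.R0,P1.R1)
|SC outcomes| = 5

P0.R0=0 P1.R0=0 P1.R1=1
P0.R0=0 P1.R0=1 P1.R1=1
P0.R0=1 P1.R0=0 P1.R1=0
P0.R0=1 P1.R0=0 P1.R1=1
P0.R0=1 P1.R0=1 P1.R1=1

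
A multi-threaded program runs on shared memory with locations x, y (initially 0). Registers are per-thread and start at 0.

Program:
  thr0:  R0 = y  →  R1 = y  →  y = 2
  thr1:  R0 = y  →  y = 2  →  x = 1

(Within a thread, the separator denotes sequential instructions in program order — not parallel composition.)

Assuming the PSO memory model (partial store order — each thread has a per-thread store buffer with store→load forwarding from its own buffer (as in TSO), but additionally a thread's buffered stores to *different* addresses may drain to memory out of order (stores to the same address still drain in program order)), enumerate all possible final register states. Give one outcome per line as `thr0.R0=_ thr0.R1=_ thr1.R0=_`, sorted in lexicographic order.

outcome vector order: (thr0.R0,thr0.R1,thr1.R0)
|PSO outcomes| = 4

thr0.R0=0 thr0.R1=0 thr1.R0=0
thr0.R0=0 thr0.R1=0 thr1.R0=2
thr0.R0=0 thr0.R1=2 thr1.R0=0
thr0.R0=2 thr0.R1=2 thr1.R0=0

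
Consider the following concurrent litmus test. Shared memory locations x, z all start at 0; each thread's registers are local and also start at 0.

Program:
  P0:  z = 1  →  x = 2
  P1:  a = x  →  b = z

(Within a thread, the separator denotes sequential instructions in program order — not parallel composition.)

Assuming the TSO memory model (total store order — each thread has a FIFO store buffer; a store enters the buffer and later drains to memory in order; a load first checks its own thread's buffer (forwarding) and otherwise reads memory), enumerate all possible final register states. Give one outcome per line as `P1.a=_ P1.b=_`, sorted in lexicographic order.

outcome vector order: (P1.a,P1.b)
|TSO outcomes| = 3

P1.a=0 P1.b=0
P1.a=0 P1.b=1
P1.a=2 P1.b=1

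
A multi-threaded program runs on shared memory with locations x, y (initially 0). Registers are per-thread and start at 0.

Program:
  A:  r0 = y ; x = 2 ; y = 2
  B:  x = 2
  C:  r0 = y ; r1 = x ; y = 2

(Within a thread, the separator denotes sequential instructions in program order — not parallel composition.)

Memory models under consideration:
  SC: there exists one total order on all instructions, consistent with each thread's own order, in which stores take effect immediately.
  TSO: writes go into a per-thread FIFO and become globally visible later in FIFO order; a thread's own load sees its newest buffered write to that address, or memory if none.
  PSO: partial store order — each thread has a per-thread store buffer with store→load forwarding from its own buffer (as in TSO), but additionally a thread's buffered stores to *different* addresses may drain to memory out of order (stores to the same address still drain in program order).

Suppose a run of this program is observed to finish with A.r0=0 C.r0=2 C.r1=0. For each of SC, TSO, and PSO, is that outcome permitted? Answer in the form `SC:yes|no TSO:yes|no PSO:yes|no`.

SC:no TSO:no PSO:yes

outcome vector order: (A.r0,C.r0,C.r1)
SC: 5 outcomes — {<0 0 0> <0 0 2> <0 2 2> <2 0 0> <2 0 2>}
TSO: 5 outcomes — {<0 0 0> <0 0 2> <0 2 2> <2 0 0> <2 0 2>}
PSO: 6 outcomes — {<0 0 0> <0 0 2> <0 2 0> <0 2 2> <2 0 0> <2 0 2>}
target <0 2 0> ∈ {PSO}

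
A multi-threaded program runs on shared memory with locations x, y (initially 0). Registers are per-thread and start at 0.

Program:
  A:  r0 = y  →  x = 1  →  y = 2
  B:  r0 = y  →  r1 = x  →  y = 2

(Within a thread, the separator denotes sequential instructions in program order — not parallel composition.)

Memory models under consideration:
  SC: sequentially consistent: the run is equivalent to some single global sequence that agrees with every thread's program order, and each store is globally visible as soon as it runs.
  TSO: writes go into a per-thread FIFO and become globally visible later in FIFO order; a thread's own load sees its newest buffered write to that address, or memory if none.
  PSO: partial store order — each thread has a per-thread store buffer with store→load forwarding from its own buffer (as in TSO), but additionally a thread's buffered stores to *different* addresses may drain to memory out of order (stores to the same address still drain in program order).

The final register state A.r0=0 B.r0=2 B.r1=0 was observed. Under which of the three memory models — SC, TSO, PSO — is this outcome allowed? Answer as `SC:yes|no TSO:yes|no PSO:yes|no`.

outcome vector order: (A.r0,B.r0,B.r1)
SC (4): 000, 001, 021, 200
TSO (4): 000, 001, 021, 200
PSO (5): 000, 001, 020, 021, 200
target 020 ∈ {PSO}

SC:no TSO:no PSO:yes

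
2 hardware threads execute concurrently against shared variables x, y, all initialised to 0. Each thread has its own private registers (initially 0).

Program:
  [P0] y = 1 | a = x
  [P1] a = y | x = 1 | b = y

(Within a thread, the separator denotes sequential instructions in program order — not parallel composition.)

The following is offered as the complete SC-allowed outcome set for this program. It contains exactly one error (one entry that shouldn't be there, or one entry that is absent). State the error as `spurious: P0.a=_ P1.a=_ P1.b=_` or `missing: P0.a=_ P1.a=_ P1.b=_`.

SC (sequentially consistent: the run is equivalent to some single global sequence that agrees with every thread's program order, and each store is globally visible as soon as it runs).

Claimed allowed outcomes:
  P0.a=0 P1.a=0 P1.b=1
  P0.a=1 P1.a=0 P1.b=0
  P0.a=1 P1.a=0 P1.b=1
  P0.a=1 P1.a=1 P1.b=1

outcome vector order: (P0.a,P1.a,P1.b)
SC (5): 0/0/1 0/1/1 1/0/0 1/0/1 1/1/1
SC∖claimed = {0/1/1}

missing: P0.a=0 P1.a=1 P1.b=1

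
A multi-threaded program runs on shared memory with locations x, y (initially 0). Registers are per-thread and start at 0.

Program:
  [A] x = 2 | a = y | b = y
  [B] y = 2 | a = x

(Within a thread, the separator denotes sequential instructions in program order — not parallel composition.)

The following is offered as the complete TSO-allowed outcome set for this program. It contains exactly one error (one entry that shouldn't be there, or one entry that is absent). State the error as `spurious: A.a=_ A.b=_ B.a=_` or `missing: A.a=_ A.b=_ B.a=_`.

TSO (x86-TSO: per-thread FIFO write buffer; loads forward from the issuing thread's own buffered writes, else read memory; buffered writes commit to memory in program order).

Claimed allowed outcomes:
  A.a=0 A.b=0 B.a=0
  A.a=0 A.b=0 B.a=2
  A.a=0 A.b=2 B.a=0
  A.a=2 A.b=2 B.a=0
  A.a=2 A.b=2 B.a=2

outcome vector order: (A.a,A.b,B.a)
under TSO → 000 002 020 022 220 222
TSO∖claimed = {022}

missing: A.a=0 A.b=2 B.a=2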